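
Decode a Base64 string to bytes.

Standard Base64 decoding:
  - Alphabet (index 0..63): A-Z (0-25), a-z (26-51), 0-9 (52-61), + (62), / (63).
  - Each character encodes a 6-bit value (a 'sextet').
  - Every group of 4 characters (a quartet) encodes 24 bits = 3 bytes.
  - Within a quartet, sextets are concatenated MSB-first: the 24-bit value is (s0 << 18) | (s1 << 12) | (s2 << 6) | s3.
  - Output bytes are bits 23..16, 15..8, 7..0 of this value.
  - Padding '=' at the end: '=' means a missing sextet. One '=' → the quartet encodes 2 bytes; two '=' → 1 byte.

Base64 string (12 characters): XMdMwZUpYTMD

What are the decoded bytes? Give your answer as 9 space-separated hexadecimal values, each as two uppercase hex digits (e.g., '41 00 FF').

Answer: 5C C7 4C C1 95 29 61 33 03

Derivation:
After char 0 ('X'=23): chars_in_quartet=1 acc=0x17 bytes_emitted=0
After char 1 ('M'=12): chars_in_quartet=2 acc=0x5CC bytes_emitted=0
After char 2 ('d'=29): chars_in_quartet=3 acc=0x1731D bytes_emitted=0
After char 3 ('M'=12): chars_in_quartet=4 acc=0x5CC74C -> emit 5C C7 4C, reset; bytes_emitted=3
After char 4 ('w'=48): chars_in_quartet=1 acc=0x30 bytes_emitted=3
After char 5 ('Z'=25): chars_in_quartet=2 acc=0xC19 bytes_emitted=3
After char 6 ('U'=20): chars_in_quartet=3 acc=0x30654 bytes_emitted=3
After char 7 ('p'=41): chars_in_quartet=4 acc=0xC19529 -> emit C1 95 29, reset; bytes_emitted=6
After char 8 ('Y'=24): chars_in_quartet=1 acc=0x18 bytes_emitted=6
After char 9 ('T'=19): chars_in_quartet=2 acc=0x613 bytes_emitted=6
After char 10 ('M'=12): chars_in_quartet=3 acc=0x184CC bytes_emitted=6
After char 11 ('D'=3): chars_in_quartet=4 acc=0x613303 -> emit 61 33 03, reset; bytes_emitted=9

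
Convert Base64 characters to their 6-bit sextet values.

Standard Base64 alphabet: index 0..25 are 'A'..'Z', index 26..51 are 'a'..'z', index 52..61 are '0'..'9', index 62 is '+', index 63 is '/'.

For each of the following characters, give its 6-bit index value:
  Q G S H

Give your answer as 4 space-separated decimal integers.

Answer: 16 6 18 7

Derivation:
'Q': A..Z range, ord('Q') − ord('A') = 16
'G': A..Z range, ord('G') − ord('A') = 6
'S': A..Z range, ord('S') − ord('A') = 18
'H': A..Z range, ord('H') − ord('A') = 7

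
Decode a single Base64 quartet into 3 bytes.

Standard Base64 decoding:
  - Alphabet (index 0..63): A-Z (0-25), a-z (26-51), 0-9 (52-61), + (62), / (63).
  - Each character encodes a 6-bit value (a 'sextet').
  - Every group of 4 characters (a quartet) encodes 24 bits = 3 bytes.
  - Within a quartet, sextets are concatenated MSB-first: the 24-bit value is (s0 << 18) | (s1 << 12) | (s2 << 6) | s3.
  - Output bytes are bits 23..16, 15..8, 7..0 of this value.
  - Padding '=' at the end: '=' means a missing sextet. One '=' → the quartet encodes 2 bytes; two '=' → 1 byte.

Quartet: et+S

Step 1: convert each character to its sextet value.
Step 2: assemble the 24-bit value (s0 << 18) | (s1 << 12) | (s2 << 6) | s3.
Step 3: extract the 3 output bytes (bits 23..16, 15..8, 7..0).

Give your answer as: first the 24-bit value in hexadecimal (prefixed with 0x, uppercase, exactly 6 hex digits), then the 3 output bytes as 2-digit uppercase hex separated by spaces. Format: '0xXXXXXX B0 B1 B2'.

Answer: 0x7ADF92 7A DF 92

Derivation:
Sextets: e=30, t=45, +=62, S=18
24-bit: (30<<18) | (45<<12) | (62<<6) | 18
      = 0x780000 | 0x02D000 | 0x000F80 | 0x000012
      = 0x7ADF92
Bytes: (v>>16)&0xFF=7A, (v>>8)&0xFF=DF, v&0xFF=92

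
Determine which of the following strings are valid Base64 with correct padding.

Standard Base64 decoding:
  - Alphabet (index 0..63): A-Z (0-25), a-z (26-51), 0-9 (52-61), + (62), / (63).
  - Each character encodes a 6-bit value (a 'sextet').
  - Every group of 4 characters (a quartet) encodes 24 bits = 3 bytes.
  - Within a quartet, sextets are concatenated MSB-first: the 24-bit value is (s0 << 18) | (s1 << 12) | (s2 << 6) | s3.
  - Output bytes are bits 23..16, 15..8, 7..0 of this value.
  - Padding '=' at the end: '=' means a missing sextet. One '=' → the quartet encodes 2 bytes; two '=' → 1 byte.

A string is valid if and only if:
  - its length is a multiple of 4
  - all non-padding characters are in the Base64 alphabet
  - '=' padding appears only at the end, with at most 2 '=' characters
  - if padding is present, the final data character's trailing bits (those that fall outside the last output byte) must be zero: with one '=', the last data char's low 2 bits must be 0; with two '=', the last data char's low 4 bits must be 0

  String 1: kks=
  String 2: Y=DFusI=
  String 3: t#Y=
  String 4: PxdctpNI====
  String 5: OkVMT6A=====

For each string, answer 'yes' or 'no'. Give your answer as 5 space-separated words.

Answer: yes no no no no

Derivation:
String 1: 'kks=' → valid
String 2: 'Y=DFusI=' → invalid (bad char(s): ['=']; '=' in middle)
String 3: 't#Y=' → invalid (bad char(s): ['#'])
String 4: 'PxdctpNI====' → invalid (4 pad chars (max 2))
String 5: 'OkVMT6A=====' → invalid (5 pad chars (max 2))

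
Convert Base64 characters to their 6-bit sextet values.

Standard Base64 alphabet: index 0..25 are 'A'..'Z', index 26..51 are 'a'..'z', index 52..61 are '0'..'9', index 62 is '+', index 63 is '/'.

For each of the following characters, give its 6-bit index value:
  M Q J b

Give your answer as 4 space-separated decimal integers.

'M': A..Z range, ord('M') − ord('A') = 12
'Q': A..Z range, ord('Q') − ord('A') = 16
'J': A..Z range, ord('J') − ord('A') = 9
'b': a..z range, 26 + ord('b') − ord('a') = 27

Answer: 12 16 9 27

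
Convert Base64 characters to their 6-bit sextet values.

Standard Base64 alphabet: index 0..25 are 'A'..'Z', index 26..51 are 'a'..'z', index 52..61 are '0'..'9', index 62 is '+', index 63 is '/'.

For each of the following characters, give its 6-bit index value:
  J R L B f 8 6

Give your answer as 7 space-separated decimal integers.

'J': A..Z range, ord('J') − ord('A') = 9
'R': A..Z range, ord('R') − ord('A') = 17
'L': A..Z range, ord('L') − ord('A') = 11
'B': A..Z range, ord('B') − ord('A') = 1
'f': a..z range, 26 + ord('f') − ord('a') = 31
'8': 0..9 range, 52 + ord('8') − ord('0') = 60
'6': 0..9 range, 52 + ord('6') − ord('0') = 58

Answer: 9 17 11 1 31 60 58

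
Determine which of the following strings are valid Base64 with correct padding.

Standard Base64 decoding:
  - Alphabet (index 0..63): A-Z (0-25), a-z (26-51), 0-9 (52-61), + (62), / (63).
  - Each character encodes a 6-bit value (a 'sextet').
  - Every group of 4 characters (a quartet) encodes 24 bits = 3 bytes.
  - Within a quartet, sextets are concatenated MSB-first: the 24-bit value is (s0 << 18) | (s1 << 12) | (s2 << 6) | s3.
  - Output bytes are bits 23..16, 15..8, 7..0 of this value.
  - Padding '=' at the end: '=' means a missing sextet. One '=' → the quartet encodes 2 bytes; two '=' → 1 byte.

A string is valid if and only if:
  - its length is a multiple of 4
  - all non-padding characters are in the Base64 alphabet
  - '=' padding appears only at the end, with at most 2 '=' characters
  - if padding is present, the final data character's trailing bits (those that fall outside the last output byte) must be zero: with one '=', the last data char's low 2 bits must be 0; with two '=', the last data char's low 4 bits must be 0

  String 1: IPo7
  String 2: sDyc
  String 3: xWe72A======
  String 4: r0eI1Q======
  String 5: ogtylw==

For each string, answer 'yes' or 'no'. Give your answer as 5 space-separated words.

Answer: yes yes no no yes

Derivation:
String 1: 'IPo7' → valid
String 2: 'sDyc' → valid
String 3: 'xWe72A======' → invalid (6 pad chars (max 2))
String 4: 'r0eI1Q======' → invalid (6 pad chars (max 2))
String 5: 'ogtylw==' → valid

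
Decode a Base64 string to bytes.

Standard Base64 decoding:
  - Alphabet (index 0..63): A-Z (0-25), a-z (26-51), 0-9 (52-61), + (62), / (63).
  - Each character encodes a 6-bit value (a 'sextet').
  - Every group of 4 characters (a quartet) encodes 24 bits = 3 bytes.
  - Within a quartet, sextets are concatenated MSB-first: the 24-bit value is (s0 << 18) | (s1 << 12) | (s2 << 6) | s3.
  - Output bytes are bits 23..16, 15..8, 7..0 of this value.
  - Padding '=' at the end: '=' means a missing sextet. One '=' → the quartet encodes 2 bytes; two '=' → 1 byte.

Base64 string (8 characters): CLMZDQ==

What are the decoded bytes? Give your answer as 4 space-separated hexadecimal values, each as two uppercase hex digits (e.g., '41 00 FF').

After char 0 ('C'=2): chars_in_quartet=1 acc=0x2 bytes_emitted=0
After char 1 ('L'=11): chars_in_quartet=2 acc=0x8B bytes_emitted=0
After char 2 ('M'=12): chars_in_quartet=3 acc=0x22CC bytes_emitted=0
After char 3 ('Z'=25): chars_in_quartet=4 acc=0x8B319 -> emit 08 B3 19, reset; bytes_emitted=3
After char 4 ('D'=3): chars_in_quartet=1 acc=0x3 bytes_emitted=3
After char 5 ('Q'=16): chars_in_quartet=2 acc=0xD0 bytes_emitted=3
Padding '==': partial quartet acc=0xD0 -> emit 0D; bytes_emitted=4

Answer: 08 B3 19 0D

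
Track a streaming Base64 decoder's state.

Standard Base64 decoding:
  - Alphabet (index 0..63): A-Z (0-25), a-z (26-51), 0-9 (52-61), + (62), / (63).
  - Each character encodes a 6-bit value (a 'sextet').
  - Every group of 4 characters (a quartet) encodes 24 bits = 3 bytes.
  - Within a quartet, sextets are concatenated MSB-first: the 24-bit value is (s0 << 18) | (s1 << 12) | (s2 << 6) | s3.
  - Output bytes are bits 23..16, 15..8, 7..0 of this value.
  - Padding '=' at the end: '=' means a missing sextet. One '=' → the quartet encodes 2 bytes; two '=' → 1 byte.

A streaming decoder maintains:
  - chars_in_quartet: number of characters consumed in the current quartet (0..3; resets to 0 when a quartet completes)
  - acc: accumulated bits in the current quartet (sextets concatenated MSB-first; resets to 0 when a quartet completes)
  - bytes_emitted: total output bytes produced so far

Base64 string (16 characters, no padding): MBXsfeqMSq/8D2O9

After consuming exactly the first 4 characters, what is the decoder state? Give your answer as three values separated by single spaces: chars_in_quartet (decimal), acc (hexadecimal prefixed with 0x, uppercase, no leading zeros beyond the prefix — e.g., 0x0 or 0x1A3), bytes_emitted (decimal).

After char 0 ('M'=12): chars_in_quartet=1 acc=0xC bytes_emitted=0
After char 1 ('B'=1): chars_in_quartet=2 acc=0x301 bytes_emitted=0
After char 2 ('X'=23): chars_in_quartet=3 acc=0xC057 bytes_emitted=0
After char 3 ('s'=44): chars_in_quartet=4 acc=0x3015EC -> emit 30 15 EC, reset; bytes_emitted=3

Answer: 0 0x0 3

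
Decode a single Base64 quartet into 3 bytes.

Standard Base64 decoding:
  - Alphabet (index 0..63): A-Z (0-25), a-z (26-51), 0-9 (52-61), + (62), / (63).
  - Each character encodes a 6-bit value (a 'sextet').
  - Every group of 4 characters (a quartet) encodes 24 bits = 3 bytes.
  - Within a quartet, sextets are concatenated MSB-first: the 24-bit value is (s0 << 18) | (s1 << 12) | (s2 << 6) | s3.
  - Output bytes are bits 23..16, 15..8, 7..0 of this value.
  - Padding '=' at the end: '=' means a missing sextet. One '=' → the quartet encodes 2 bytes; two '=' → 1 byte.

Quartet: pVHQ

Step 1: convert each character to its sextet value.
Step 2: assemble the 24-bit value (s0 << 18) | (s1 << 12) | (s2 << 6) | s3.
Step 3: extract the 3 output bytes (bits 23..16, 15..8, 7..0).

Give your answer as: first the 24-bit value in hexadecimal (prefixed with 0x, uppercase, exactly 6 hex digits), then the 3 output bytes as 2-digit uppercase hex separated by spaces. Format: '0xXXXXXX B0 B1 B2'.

Sextets: p=41, V=21, H=7, Q=16
24-bit: (41<<18) | (21<<12) | (7<<6) | 16
      = 0xA40000 | 0x015000 | 0x0001C0 | 0x000010
      = 0xA551D0
Bytes: (v>>16)&0xFF=A5, (v>>8)&0xFF=51, v&0xFF=D0

Answer: 0xA551D0 A5 51 D0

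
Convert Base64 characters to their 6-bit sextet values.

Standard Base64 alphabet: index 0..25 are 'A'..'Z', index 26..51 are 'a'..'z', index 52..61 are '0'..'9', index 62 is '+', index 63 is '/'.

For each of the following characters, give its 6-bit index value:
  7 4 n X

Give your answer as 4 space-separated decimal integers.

'7': 0..9 range, 52 + ord('7') − ord('0') = 59
'4': 0..9 range, 52 + ord('4') − ord('0') = 56
'n': a..z range, 26 + ord('n') − ord('a') = 39
'X': A..Z range, ord('X') − ord('A') = 23

Answer: 59 56 39 23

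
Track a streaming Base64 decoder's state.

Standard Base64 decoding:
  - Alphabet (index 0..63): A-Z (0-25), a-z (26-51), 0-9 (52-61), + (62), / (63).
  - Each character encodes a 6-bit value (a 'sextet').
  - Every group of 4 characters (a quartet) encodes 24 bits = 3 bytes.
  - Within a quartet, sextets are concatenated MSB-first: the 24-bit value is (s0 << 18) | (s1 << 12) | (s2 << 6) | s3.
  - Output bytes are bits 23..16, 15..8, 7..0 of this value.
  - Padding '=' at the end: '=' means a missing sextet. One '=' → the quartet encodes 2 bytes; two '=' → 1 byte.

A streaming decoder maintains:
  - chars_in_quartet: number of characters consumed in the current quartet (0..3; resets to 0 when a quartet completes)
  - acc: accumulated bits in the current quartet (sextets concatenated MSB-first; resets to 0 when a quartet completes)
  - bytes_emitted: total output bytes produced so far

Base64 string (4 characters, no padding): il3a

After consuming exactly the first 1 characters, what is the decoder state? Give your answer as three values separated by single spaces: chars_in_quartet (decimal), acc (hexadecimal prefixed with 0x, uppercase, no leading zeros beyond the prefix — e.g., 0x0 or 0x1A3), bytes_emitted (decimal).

After char 0 ('i'=34): chars_in_quartet=1 acc=0x22 bytes_emitted=0

Answer: 1 0x22 0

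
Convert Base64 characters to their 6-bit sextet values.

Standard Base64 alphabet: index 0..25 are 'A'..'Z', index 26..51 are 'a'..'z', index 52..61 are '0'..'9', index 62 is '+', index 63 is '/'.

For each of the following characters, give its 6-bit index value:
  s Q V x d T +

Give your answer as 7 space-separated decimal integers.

Answer: 44 16 21 49 29 19 62

Derivation:
's': a..z range, 26 + ord('s') − ord('a') = 44
'Q': A..Z range, ord('Q') − ord('A') = 16
'V': A..Z range, ord('V') − ord('A') = 21
'x': a..z range, 26 + ord('x') − ord('a') = 49
'd': a..z range, 26 + ord('d') − ord('a') = 29
'T': A..Z range, ord('T') − ord('A') = 19
'+': index 62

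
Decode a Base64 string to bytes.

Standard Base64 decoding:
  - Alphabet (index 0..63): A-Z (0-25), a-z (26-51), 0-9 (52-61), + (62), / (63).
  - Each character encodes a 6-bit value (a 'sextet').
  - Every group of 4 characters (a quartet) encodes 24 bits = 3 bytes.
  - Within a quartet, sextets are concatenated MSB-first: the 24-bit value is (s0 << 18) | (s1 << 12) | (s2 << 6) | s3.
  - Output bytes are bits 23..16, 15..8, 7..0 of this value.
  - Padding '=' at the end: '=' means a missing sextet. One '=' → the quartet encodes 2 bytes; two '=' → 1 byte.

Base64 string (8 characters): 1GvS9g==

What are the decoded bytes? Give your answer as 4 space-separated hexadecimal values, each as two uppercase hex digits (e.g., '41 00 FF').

After char 0 ('1'=53): chars_in_quartet=1 acc=0x35 bytes_emitted=0
After char 1 ('G'=6): chars_in_quartet=2 acc=0xD46 bytes_emitted=0
After char 2 ('v'=47): chars_in_quartet=3 acc=0x351AF bytes_emitted=0
After char 3 ('S'=18): chars_in_quartet=4 acc=0xD46BD2 -> emit D4 6B D2, reset; bytes_emitted=3
After char 4 ('9'=61): chars_in_quartet=1 acc=0x3D bytes_emitted=3
After char 5 ('g'=32): chars_in_quartet=2 acc=0xF60 bytes_emitted=3
Padding '==': partial quartet acc=0xF60 -> emit F6; bytes_emitted=4

Answer: D4 6B D2 F6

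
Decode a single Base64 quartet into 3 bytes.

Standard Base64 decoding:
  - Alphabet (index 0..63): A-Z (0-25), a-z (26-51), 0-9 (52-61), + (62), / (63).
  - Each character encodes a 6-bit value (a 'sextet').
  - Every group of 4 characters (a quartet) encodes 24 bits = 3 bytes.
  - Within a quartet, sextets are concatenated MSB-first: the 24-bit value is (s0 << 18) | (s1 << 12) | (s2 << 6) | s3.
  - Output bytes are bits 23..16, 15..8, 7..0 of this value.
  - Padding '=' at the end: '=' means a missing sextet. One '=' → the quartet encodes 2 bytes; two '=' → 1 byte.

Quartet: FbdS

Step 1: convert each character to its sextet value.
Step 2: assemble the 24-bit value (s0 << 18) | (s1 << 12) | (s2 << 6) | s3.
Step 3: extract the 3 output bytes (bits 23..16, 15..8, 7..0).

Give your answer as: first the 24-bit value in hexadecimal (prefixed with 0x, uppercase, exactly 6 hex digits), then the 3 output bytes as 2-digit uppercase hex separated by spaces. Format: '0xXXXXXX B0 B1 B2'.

Sextets: F=5, b=27, d=29, S=18
24-bit: (5<<18) | (27<<12) | (29<<6) | 18
      = 0x140000 | 0x01B000 | 0x000740 | 0x000012
      = 0x15B752
Bytes: (v>>16)&0xFF=15, (v>>8)&0xFF=B7, v&0xFF=52

Answer: 0x15B752 15 B7 52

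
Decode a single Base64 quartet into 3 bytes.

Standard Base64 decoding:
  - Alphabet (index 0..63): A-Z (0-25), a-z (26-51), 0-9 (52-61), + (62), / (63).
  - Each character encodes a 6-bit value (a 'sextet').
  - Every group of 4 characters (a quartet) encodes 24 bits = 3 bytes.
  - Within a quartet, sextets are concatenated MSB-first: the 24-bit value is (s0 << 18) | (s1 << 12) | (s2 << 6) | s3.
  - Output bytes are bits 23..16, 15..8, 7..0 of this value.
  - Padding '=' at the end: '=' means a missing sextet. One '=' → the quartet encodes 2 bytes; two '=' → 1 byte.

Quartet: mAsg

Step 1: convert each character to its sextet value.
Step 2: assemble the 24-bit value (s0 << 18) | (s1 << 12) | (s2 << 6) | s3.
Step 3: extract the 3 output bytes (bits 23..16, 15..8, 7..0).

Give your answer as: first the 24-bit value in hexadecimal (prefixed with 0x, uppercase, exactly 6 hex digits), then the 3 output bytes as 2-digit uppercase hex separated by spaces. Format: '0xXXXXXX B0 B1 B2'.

Answer: 0x980B20 98 0B 20

Derivation:
Sextets: m=38, A=0, s=44, g=32
24-bit: (38<<18) | (0<<12) | (44<<6) | 32
      = 0x980000 | 0x000000 | 0x000B00 | 0x000020
      = 0x980B20
Bytes: (v>>16)&0xFF=98, (v>>8)&0xFF=0B, v&0xFF=20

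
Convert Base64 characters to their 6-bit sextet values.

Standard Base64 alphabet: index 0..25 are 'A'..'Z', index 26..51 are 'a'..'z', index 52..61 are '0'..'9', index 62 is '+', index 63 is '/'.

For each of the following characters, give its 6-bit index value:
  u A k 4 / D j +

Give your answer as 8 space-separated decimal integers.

'u': a..z range, 26 + ord('u') − ord('a') = 46
'A': A..Z range, ord('A') − ord('A') = 0
'k': a..z range, 26 + ord('k') − ord('a') = 36
'4': 0..9 range, 52 + ord('4') − ord('0') = 56
'/': index 63
'D': A..Z range, ord('D') − ord('A') = 3
'j': a..z range, 26 + ord('j') − ord('a') = 35
'+': index 62

Answer: 46 0 36 56 63 3 35 62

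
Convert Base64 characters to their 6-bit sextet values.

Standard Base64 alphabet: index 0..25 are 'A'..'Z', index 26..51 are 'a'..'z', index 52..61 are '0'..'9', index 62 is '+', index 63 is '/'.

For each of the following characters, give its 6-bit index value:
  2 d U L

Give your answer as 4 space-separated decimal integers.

'2': 0..9 range, 52 + ord('2') − ord('0') = 54
'd': a..z range, 26 + ord('d') − ord('a') = 29
'U': A..Z range, ord('U') − ord('A') = 20
'L': A..Z range, ord('L') − ord('A') = 11

Answer: 54 29 20 11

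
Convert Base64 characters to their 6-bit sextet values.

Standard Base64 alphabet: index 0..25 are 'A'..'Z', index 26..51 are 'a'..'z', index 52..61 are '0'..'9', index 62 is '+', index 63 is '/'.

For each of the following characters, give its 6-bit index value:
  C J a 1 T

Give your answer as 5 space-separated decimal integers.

'C': A..Z range, ord('C') − ord('A') = 2
'J': A..Z range, ord('J') − ord('A') = 9
'a': a..z range, 26 + ord('a') − ord('a') = 26
'1': 0..9 range, 52 + ord('1') − ord('0') = 53
'T': A..Z range, ord('T') − ord('A') = 19

Answer: 2 9 26 53 19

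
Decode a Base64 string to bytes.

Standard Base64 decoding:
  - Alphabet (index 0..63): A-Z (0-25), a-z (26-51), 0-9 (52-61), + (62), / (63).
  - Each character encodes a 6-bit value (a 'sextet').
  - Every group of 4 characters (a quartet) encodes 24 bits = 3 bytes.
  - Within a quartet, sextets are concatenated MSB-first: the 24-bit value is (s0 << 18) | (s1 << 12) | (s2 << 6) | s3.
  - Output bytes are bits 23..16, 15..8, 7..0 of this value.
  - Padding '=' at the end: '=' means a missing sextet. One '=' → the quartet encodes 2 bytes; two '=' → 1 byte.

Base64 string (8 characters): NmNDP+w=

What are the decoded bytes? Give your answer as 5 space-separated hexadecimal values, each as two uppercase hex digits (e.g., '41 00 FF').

After char 0 ('N'=13): chars_in_quartet=1 acc=0xD bytes_emitted=0
After char 1 ('m'=38): chars_in_quartet=2 acc=0x366 bytes_emitted=0
After char 2 ('N'=13): chars_in_quartet=3 acc=0xD98D bytes_emitted=0
After char 3 ('D'=3): chars_in_quartet=4 acc=0x366343 -> emit 36 63 43, reset; bytes_emitted=3
After char 4 ('P'=15): chars_in_quartet=1 acc=0xF bytes_emitted=3
After char 5 ('+'=62): chars_in_quartet=2 acc=0x3FE bytes_emitted=3
After char 6 ('w'=48): chars_in_quartet=3 acc=0xFFB0 bytes_emitted=3
Padding '=': partial quartet acc=0xFFB0 -> emit 3F EC; bytes_emitted=5

Answer: 36 63 43 3F EC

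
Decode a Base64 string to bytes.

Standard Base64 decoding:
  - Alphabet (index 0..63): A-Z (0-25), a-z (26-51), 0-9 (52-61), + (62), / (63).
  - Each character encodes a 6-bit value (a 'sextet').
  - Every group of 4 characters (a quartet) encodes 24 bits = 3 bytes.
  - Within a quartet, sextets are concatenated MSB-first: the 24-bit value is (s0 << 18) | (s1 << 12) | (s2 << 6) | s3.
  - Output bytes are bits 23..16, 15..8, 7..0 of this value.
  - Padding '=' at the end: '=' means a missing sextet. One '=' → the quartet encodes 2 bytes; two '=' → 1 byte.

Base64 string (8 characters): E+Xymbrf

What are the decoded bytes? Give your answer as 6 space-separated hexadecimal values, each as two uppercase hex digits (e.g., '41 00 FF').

After char 0 ('E'=4): chars_in_quartet=1 acc=0x4 bytes_emitted=0
After char 1 ('+'=62): chars_in_quartet=2 acc=0x13E bytes_emitted=0
After char 2 ('X'=23): chars_in_quartet=3 acc=0x4F97 bytes_emitted=0
After char 3 ('y'=50): chars_in_quartet=4 acc=0x13E5F2 -> emit 13 E5 F2, reset; bytes_emitted=3
After char 4 ('m'=38): chars_in_quartet=1 acc=0x26 bytes_emitted=3
After char 5 ('b'=27): chars_in_quartet=2 acc=0x99B bytes_emitted=3
After char 6 ('r'=43): chars_in_quartet=3 acc=0x266EB bytes_emitted=3
After char 7 ('f'=31): chars_in_quartet=4 acc=0x99BADF -> emit 99 BA DF, reset; bytes_emitted=6

Answer: 13 E5 F2 99 BA DF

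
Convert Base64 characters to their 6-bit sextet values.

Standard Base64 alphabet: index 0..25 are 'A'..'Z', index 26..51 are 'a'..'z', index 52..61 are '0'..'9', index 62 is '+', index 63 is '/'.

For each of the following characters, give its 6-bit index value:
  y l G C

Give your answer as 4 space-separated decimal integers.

'y': a..z range, 26 + ord('y') − ord('a') = 50
'l': a..z range, 26 + ord('l') − ord('a') = 37
'G': A..Z range, ord('G') − ord('A') = 6
'C': A..Z range, ord('C') − ord('A') = 2

Answer: 50 37 6 2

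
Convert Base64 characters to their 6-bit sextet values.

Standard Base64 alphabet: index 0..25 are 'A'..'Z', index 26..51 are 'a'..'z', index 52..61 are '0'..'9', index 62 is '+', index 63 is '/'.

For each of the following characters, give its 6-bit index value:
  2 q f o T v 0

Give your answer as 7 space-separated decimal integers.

'2': 0..9 range, 52 + ord('2') − ord('0') = 54
'q': a..z range, 26 + ord('q') − ord('a') = 42
'f': a..z range, 26 + ord('f') − ord('a') = 31
'o': a..z range, 26 + ord('o') − ord('a') = 40
'T': A..Z range, ord('T') − ord('A') = 19
'v': a..z range, 26 + ord('v') − ord('a') = 47
'0': 0..9 range, 52 + ord('0') − ord('0') = 52

Answer: 54 42 31 40 19 47 52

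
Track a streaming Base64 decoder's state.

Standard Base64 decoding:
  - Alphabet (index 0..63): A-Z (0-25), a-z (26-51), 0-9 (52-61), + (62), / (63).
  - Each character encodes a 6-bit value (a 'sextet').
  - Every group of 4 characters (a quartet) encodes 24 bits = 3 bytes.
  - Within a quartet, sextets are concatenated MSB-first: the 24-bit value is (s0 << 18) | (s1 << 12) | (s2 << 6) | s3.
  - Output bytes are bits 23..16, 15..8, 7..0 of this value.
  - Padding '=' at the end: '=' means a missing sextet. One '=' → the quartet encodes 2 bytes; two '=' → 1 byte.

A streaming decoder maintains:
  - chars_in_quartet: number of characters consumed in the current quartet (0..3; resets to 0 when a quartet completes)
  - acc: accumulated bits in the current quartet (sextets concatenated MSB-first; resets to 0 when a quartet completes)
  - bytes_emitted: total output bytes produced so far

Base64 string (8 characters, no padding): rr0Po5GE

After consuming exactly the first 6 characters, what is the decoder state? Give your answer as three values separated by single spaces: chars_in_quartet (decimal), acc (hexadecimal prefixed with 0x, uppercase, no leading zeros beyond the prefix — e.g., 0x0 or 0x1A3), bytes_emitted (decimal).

After char 0 ('r'=43): chars_in_quartet=1 acc=0x2B bytes_emitted=0
After char 1 ('r'=43): chars_in_quartet=2 acc=0xAEB bytes_emitted=0
After char 2 ('0'=52): chars_in_quartet=3 acc=0x2BAF4 bytes_emitted=0
After char 3 ('P'=15): chars_in_quartet=4 acc=0xAEBD0F -> emit AE BD 0F, reset; bytes_emitted=3
After char 4 ('o'=40): chars_in_quartet=1 acc=0x28 bytes_emitted=3
After char 5 ('5'=57): chars_in_quartet=2 acc=0xA39 bytes_emitted=3

Answer: 2 0xA39 3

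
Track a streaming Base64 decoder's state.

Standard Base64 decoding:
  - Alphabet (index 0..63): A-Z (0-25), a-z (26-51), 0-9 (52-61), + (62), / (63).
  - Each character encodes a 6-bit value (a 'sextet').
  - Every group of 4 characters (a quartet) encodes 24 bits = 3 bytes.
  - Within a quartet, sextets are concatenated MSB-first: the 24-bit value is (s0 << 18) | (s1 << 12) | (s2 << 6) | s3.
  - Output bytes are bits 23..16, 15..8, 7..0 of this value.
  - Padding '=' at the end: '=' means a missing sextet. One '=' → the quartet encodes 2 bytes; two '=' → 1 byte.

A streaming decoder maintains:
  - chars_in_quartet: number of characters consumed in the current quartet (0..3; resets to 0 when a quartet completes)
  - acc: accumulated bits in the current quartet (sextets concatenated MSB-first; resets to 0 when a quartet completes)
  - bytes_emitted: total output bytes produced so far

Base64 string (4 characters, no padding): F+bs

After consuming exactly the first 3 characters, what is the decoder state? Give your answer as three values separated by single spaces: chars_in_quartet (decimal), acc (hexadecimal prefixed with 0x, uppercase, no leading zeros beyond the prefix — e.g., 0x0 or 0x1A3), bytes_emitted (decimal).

Answer: 3 0x5F9B 0

Derivation:
After char 0 ('F'=5): chars_in_quartet=1 acc=0x5 bytes_emitted=0
After char 1 ('+'=62): chars_in_quartet=2 acc=0x17E bytes_emitted=0
After char 2 ('b'=27): chars_in_quartet=3 acc=0x5F9B bytes_emitted=0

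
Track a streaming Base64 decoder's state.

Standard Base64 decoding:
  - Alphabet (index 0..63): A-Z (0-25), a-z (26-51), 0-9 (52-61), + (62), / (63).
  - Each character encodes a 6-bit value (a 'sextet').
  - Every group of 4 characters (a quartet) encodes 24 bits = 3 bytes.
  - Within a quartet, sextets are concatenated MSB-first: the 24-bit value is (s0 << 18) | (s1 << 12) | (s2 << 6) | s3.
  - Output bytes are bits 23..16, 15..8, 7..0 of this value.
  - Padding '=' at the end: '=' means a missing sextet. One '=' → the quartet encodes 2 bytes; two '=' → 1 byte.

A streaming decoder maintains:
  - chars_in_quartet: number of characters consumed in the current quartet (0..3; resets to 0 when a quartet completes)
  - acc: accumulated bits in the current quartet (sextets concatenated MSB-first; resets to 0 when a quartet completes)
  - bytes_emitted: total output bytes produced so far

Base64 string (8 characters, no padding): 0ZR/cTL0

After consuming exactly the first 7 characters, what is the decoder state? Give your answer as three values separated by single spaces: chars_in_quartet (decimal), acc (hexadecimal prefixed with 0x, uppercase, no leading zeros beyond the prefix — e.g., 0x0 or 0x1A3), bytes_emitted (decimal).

Answer: 3 0x1C4CB 3

Derivation:
After char 0 ('0'=52): chars_in_quartet=1 acc=0x34 bytes_emitted=0
After char 1 ('Z'=25): chars_in_quartet=2 acc=0xD19 bytes_emitted=0
After char 2 ('R'=17): chars_in_quartet=3 acc=0x34651 bytes_emitted=0
After char 3 ('/'=63): chars_in_quartet=4 acc=0xD1947F -> emit D1 94 7F, reset; bytes_emitted=3
After char 4 ('c'=28): chars_in_quartet=1 acc=0x1C bytes_emitted=3
After char 5 ('T'=19): chars_in_quartet=2 acc=0x713 bytes_emitted=3
After char 6 ('L'=11): chars_in_quartet=3 acc=0x1C4CB bytes_emitted=3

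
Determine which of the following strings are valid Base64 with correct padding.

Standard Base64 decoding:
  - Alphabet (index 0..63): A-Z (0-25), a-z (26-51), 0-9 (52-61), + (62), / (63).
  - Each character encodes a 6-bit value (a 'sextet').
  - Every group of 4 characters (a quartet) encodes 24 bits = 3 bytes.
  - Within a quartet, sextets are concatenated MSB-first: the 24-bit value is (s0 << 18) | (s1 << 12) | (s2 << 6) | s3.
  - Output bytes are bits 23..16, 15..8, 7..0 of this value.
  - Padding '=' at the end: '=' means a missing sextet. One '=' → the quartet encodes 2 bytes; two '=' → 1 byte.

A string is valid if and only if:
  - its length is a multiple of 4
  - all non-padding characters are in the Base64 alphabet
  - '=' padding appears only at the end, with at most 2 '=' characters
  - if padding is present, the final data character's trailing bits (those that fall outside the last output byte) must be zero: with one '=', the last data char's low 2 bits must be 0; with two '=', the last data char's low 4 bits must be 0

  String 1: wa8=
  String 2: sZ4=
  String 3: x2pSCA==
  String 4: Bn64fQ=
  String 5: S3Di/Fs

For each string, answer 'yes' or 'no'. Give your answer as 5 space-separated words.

String 1: 'wa8=' → valid
String 2: 'sZ4=' → valid
String 3: 'x2pSCA==' → valid
String 4: 'Bn64fQ=' → invalid (len=7 not mult of 4)
String 5: 'S3Di/Fs' → invalid (len=7 not mult of 4)

Answer: yes yes yes no no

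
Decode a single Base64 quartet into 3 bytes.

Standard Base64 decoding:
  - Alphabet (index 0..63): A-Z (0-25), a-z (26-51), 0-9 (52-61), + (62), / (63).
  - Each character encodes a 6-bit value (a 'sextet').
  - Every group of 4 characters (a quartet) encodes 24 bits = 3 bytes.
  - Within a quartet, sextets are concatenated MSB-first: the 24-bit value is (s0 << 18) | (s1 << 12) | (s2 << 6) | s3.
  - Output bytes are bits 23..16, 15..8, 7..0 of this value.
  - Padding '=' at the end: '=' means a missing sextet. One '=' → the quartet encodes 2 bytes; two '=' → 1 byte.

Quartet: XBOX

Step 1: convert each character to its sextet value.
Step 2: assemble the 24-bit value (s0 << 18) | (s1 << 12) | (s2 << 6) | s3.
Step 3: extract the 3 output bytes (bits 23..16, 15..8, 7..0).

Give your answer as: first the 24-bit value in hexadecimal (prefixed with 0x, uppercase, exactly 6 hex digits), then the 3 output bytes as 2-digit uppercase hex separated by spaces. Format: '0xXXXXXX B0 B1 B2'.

Sextets: X=23, B=1, O=14, X=23
24-bit: (23<<18) | (1<<12) | (14<<6) | 23
      = 0x5C0000 | 0x001000 | 0x000380 | 0x000017
      = 0x5C1397
Bytes: (v>>16)&0xFF=5C, (v>>8)&0xFF=13, v&0xFF=97

Answer: 0x5C1397 5C 13 97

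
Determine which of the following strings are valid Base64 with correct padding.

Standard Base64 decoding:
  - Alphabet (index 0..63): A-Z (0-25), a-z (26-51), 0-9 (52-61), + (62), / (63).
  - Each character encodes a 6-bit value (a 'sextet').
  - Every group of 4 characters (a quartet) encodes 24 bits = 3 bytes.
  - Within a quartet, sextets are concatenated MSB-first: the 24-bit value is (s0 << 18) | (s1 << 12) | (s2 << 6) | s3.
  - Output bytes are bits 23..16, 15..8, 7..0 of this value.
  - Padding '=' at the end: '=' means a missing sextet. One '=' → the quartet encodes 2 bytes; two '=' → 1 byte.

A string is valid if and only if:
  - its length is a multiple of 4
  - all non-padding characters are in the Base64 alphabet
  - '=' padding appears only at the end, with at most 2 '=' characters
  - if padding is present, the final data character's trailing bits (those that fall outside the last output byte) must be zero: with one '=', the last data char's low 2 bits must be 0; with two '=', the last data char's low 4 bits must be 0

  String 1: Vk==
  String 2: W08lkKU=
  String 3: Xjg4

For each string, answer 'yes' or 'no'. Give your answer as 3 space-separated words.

String 1: 'Vk==' → invalid (bad trailing bits)
String 2: 'W08lkKU=' → valid
String 3: 'Xjg4' → valid

Answer: no yes yes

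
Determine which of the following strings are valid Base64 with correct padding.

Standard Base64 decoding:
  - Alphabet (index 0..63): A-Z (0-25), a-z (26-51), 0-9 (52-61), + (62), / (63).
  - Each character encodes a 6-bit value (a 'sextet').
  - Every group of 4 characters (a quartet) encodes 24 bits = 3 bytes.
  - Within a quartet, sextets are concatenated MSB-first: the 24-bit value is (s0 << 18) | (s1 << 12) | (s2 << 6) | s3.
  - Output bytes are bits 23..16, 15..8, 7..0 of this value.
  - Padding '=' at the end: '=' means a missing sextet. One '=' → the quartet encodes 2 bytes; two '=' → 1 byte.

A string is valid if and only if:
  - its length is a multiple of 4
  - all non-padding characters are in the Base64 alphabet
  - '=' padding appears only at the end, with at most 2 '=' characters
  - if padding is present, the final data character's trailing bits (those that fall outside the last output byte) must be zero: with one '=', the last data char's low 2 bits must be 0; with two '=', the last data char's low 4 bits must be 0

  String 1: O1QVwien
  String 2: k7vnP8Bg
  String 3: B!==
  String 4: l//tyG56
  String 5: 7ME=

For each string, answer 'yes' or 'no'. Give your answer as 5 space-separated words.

Answer: yes yes no yes yes

Derivation:
String 1: 'O1QVwien' → valid
String 2: 'k7vnP8Bg' → valid
String 3: 'B!==' → invalid (bad char(s): ['!'])
String 4: 'l//tyG56' → valid
String 5: '7ME=' → valid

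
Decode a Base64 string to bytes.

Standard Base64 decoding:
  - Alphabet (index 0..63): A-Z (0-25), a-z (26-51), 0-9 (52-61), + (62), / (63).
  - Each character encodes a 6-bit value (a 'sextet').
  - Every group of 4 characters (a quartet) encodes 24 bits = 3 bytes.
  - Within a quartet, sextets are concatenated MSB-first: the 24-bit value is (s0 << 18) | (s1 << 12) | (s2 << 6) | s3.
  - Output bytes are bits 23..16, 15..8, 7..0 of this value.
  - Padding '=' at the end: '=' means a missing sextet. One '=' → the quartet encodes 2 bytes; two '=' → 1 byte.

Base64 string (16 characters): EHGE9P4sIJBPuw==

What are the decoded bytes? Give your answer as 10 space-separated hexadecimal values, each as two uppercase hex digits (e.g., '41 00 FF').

After char 0 ('E'=4): chars_in_quartet=1 acc=0x4 bytes_emitted=0
After char 1 ('H'=7): chars_in_quartet=2 acc=0x107 bytes_emitted=0
After char 2 ('G'=6): chars_in_quartet=3 acc=0x41C6 bytes_emitted=0
After char 3 ('E'=4): chars_in_quartet=4 acc=0x107184 -> emit 10 71 84, reset; bytes_emitted=3
After char 4 ('9'=61): chars_in_quartet=1 acc=0x3D bytes_emitted=3
After char 5 ('P'=15): chars_in_quartet=2 acc=0xF4F bytes_emitted=3
After char 6 ('4'=56): chars_in_quartet=3 acc=0x3D3F8 bytes_emitted=3
After char 7 ('s'=44): chars_in_quartet=4 acc=0xF4FE2C -> emit F4 FE 2C, reset; bytes_emitted=6
After char 8 ('I'=8): chars_in_quartet=1 acc=0x8 bytes_emitted=6
After char 9 ('J'=9): chars_in_quartet=2 acc=0x209 bytes_emitted=6
After char 10 ('B'=1): chars_in_quartet=3 acc=0x8241 bytes_emitted=6
After char 11 ('P'=15): chars_in_quartet=4 acc=0x20904F -> emit 20 90 4F, reset; bytes_emitted=9
After char 12 ('u'=46): chars_in_quartet=1 acc=0x2E bytes_emitted=9
After char 13 ('w'=48): chars_in_quartet=2 acc=0xBB0 bytes_emitted=9
Padding '==': partial quartet acc=0xBB0 -> emit BB; bytes_emitted=10

Answer: 10 71 84 F4 FE 2C 20 90 4F BB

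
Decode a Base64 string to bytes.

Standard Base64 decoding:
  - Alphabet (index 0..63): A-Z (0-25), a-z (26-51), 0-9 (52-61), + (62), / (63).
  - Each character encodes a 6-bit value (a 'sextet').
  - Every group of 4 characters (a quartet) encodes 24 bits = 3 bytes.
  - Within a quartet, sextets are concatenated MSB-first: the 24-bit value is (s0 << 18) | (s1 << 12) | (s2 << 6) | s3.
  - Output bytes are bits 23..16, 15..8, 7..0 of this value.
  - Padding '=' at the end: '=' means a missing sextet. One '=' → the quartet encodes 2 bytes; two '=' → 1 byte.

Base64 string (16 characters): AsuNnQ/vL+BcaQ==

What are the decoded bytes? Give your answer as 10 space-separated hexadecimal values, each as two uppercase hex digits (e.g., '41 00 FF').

Answer: 02 CB 8D 9D 0F EF 2F E0 5C 69

Derivation:
After char 0 ('A'=0): chars_in_quartet=1 acc=0x0 bytes_emitted=0
After char 1 ('s'=44): chars_in_quartet=2 acc=0x2C bytes_emitted=0
After char 2 ('u'=46): chars_in_quartet=3 acc=0xB2E bytes_emitted=0
After char 3 ('N'=13): chars_in_quartet=4 acc=0x2CB8D -> emit 02 CB 8D, reset; bytes_emitted=3
After char 4 ('n'=39): chars_in_quartet=1 acc=0x27 bytes_emitted=3
After char 5 ('Q'=16): chars_in_quartet=2 acc=0x9D0 bytes_emitted=3
After char 6 ('/'=63): chars_in_quartet=3 acc=0x2743F bytes_emitted=3
After char 7 ('v'=47): chars_in_quartet=4 acc=0x9D0FEF -> emit 9D 0F EF, reset; bytes_emitted=6
After char 8 ('L'=11): chars_in_quartet=1 acc=0xB bytes_emitted=6
After char 9 ('+'=62): chars_in_quartet=2 acc=0x2FE bytes_emitted=6
After char 10 ('B'=1): chars_in_quartet=3 acc=0xBF81 bytes_emitted=6
After char 11 ('c'=28): chars_in_quartet=4 acc=0x2FE05C -> emit 2F E0 5C, reset; bytes_emitted=9
After char 12 ('a'=26): chars_in_quartet=1 acc=0x1A bytes_emitted=9
After char 13 ('Q'=16): chars_in_quartet=2 acc=0x690 bytes_emitted=9
Padding '==': partial quartet acc=0x690 -> emit 69; bytes_emitted=10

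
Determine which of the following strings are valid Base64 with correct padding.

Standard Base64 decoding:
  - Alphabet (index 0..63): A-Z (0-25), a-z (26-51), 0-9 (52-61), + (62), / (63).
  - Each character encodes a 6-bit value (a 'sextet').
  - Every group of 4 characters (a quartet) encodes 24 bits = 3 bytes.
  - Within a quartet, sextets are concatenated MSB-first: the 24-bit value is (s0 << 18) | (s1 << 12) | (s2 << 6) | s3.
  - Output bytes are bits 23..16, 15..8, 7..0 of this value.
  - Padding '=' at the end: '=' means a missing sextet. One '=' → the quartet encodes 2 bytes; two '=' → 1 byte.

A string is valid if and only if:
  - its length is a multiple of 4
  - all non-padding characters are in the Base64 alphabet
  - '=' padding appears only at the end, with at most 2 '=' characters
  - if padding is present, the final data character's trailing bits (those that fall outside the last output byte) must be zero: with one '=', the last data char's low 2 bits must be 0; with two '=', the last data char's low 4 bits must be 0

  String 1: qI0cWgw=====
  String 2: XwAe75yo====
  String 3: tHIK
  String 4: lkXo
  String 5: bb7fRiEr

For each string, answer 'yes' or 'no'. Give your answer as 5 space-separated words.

String 1: 'qI0cWgw=====' → invalid (5 pad chars (max 2))
String 2: 'XwAe75yo====' → invalid (4 pad chars (max 2))
String 3: 'tHIK' → valid
String 4: 'lkXo' → valid
String 5: 'bb7fRiEr' → valid

Answer: no no yes yes yes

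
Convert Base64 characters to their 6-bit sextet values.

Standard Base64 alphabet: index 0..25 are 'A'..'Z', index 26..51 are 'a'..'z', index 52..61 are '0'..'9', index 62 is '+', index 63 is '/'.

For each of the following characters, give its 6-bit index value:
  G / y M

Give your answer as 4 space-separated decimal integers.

Answer: 6 63 50 12

Derivation:
'G': A..Z range, ord('G') − ord('A') = 6
'/': index 63
'y': a..z range, 26 + ord('y') − ord('a') = 50
'M': A..Z range, ord('M') − ord('A') = 12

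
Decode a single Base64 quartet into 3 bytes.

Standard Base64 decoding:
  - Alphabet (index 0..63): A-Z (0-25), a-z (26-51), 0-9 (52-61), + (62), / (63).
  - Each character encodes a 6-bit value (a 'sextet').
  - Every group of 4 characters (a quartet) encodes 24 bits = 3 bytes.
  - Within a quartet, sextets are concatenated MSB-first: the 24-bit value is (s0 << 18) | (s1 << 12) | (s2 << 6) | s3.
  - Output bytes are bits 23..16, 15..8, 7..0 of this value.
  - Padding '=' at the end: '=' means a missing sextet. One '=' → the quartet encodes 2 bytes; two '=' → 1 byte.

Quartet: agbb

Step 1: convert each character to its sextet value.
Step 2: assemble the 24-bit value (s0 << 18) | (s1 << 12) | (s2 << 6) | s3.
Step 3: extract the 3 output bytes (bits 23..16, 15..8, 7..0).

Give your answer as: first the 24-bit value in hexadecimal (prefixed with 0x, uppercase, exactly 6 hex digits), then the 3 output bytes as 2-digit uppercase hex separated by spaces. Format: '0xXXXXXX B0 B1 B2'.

Answer: 0x6A06DB 6A 06 DB

Derivation:
Sextets: a=26, g=32, b=27, b=27
24-bit: (26<<18) | (32<<12) | (27<<6) | 27
      = 0x680000 | 0x020000 | 0x0006C0 | 0x00001B
      = 0x6A06DB
Bytes: (v>>16)&0xFF=6A, (v>>8)&0xFF=06, v&0xFF=DB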